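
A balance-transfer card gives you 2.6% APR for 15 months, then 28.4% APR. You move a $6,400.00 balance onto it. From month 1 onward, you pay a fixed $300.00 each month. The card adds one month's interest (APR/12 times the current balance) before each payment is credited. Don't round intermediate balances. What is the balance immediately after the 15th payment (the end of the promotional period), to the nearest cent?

Promo months 1–15 at r₀ = 2.6%/12 = 0.00216667; months 16+ at r₁ = 28.4%/12 = 0.0236667.
After month 15: iterate B ← B·(1+r₀) − $300.00 for 15 months → $2,042.29.

$2,042.29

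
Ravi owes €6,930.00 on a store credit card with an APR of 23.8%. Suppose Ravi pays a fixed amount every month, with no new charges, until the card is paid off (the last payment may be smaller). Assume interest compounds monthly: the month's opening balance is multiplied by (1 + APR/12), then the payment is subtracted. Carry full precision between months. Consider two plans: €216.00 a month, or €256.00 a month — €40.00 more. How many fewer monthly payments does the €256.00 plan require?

12 fewer payments

Monthly rate r = 23.8%/12 = 1.98333% = 0.0198333.
At €216.00/mo: n = ⌈−ln(1 − rB₀/P)/ln(1+r)⌉ = 52 payments (last €109.19); total interest = total paid − €6,930.00 = €4,195.19.
At €256.00/mo: 40 payments (last €50.86); total interest €3,104.86.
Payments saved = 52 − 40 = 12.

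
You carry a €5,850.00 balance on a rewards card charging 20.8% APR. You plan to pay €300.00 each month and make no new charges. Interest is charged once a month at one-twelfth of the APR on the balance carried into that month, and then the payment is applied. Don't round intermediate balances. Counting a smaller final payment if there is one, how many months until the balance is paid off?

25 months

Monthly rate r = 20.8%/12 = 1.73333% = 0.0173333.
Recurrence: B ← B·(1+r) − €300.00.
Month 1: interest €101.40; balance after payment €5,651.40.
Month 2: interest €97.96; balance after payment €5,449.36.
Closed form: n = −ln(1 − rB₀/P)/ln(1+r) = −ln(0.662)/ln(1.01733) ≈ 24.003, so the balance reaches zero during payment 25.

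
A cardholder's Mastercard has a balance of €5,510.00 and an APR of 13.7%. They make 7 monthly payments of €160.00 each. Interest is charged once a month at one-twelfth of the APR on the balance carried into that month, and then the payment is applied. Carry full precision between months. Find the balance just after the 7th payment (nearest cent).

€4,806.61

Monthly rate r = 13.7%/12 = 1.14167% = 0.0114167.
Each month: B ← B·(1+r) − €160.00.
Month 1: interest €62.91; balance after payment €5,412.91.
Month 2: interest €61.80; balance after payment €5,314.70.
Month 3: interest €60.68; balance after payment €5,215.38.
Month 4: interest €59.54; balance after payment €5,114.92.
Month 5: interest €58.40; balance after payment €5,013.32.
Month 6: interest €57.24; balance after payment €4,910.55.
Month 7: interest €56.06; balance after payment €4,806.61.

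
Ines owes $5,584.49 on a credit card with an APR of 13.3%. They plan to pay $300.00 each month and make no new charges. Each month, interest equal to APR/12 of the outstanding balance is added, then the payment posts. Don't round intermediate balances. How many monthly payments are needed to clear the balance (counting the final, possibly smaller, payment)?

Monthly rate r = 13.3%/12 = 1.10833% = 0.0110833.
Recurrence: B ← B·(1+r) − $300.00.
Month 1: interest $61.89; balance after payment $5,346.38.
Month 2: interest $59.26; balance after payment $5,105.64.
Closed form: n = −ln(1 − rB₀/P)/ln(1+r) = −ln(0.79368)/ln(1.01108) ≈ 20.964, so the balance reaches zero during payment 21.

21 payments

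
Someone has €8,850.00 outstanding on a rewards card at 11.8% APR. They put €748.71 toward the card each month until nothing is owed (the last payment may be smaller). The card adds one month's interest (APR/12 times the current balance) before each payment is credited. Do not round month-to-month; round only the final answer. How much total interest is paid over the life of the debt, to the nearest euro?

€605

Monthly rate r = 11.8%/12 = 0.983333% = 0.00983333.
Payoff takes n = ⌈−ln(1 − rB₀/P)/ln(1+r)⌉ = ⌈12.627⌉ = 13 payments; the last is €470.54.
Total paid = 12·€748.71 + €470.54 = €9,455.06.
Total interest = total paid − principal = €9,455.06 − €8,850.00 = €605.06.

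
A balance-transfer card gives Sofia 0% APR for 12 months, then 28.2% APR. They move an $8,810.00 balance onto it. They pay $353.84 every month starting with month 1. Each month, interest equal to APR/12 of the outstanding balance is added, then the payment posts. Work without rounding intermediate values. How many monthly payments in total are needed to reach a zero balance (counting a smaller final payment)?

28 months

Promo months 1–12 at r₀ = 0%/12 = 0; months 13+ at r₁ = 28.2%/12 = 0.0235.
After month 12 (no interest yet): B = $8,810.00 − 12·$353.84 = $4,563.92.
Then at r₁ with $353.84/mo: n₂ = −ln(1 − r₁·B/P)/ln(1+r₁) ≈ 15.55 → 16 more payments.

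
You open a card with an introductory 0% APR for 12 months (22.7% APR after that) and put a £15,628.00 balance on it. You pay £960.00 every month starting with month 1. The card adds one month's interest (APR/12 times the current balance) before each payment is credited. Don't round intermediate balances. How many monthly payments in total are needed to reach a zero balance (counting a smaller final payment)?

Promo months 1–12 at r₀ = 0%/12 = 0; months 13+ at r₁ = 22.7%/12 = 0.0189167.
After month 12 (no interest yet): B = £15,628.00 − 12·£960.00 = £4,108.00.
Then at r₁ with £960.00/mo: n₂ = −ln(1 − r₁·B/P)/ln(1+r₁) ≈ 4.50 → 5 more payments.

17 payments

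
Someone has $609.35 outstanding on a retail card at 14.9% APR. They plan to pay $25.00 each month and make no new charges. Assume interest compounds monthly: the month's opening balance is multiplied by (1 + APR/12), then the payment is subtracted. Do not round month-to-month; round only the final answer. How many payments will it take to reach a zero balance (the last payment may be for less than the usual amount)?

30 months

Monthly rate r = 14.9%/12 = 1.24167% = 0.0124167.
Recurrence: B ← B·(1+r) − $25.00.
Month 1: interest $7.57; balance after payment $591.92.
Month 2: interest $7.35; balance after payment $574.27.
Closed form: n = −ln(1 − rB₀/P)/ln(1+r) = −ln(0.69736)/ln(1.01242) ≈ 29.210, so the balance reaches zero during payment 30.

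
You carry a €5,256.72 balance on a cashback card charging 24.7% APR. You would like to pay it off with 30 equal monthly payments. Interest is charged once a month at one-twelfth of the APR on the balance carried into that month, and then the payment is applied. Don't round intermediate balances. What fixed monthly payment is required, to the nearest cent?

€236.60

Monthly rate r = 24.7%/12 = 2.05833% = 0.0205833.
Level-payment amortization: P = B₀·r / (1 − (1+r)^(−n)) = 5256.72·0.0205833 / (1 − 1.02058^(−30)).
Denominator 1 − (1+r)^(−30) = 0.457317464.
P = 108.201 / 0.457317464 ≈ 236.60.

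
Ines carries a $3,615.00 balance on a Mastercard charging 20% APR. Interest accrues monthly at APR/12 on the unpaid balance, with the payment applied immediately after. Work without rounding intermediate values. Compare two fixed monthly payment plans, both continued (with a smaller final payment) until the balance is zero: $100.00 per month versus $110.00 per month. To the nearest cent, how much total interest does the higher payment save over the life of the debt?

Monthly rate r = 20%/12 = 1.66667% = 0.0166667.
At $100.00/mo: n = ⌈−ln(1 − rB₀/P)/ln(1+r)⌉ = 56 payments (last $81.49); total interest = total paid − $3,615.00 = $1,966.49.
At $110.00/mo: 49 payments (last $0.43); total interest $1,665.43.
Interest saved = $1,966.49 − $1,665.43 = $301.06.

$301.06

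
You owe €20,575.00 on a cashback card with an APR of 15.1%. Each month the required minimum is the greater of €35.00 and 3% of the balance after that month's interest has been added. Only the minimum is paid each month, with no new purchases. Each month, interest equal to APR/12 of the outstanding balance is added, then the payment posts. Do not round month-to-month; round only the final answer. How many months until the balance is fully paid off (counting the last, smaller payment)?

Monthly rate r = 15.1%/12 = 1.25833% = 0.0125833.
While 3% of the post-interest balance exceeds €35.00, each month B ← (B·(1+r))·(1 − 0.03), i.e. B shrinks by the factor (1+r)·0.97 = 0.98221.
This holds for months 1–161. Entering month 162 the balance is €1,142.73; 3% of the post-interest balance is now below €35.00, so the flat €35.00 minimum applies from here.
From month 162 a fixed €35.00 at rate r clears €1,142.73 in 43 more payments. Total: 161 + 43 = 204 months.

204 months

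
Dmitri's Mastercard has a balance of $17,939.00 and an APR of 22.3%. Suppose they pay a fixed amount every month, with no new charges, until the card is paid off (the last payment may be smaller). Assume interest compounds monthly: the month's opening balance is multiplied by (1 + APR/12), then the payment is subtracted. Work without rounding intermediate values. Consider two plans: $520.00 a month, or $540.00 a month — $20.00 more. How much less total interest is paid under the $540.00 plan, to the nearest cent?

Monthly rate r = 22.3%/12 = 1.85833% = 0.0185833.
At $520.00/mo: n = ⌈−ln(1 − rB₀/P)/ln(1+r)⌉ = 56 payments (last $339.39); total interest = total paid − $17,939.00 = $11,000.39.
At $540.00/mo: 53 payments (last $93.32); total interest $10,234.32.
Interest saved = $11,000.39 − $10,234.32 = $766.07.

$766.07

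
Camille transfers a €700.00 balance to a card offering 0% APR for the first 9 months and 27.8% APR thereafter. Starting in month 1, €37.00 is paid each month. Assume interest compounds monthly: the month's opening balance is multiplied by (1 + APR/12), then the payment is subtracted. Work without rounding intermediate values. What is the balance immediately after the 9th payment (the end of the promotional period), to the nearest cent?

Promo months 1–9 at r₀ = 0%/12 = 0; months 10+ at r₁ = 27.8%/12 = 0.0231667.
After month 9 (no interest yet): B = €700.00 − 9·€37.00 = €367.00.

€367.00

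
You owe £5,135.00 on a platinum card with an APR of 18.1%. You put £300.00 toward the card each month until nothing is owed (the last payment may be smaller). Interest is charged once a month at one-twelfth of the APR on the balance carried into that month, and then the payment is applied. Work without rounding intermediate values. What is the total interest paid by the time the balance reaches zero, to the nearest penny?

Monthly rate r = 18.1%/12 = 1.50833% = 0.0150833.
Payoff takes n = ⌈−ln(1 − rB₀/P)/ln(1+r)⌉ = ⌈19.949⌉ = 20 payments; the last is £284.67.
Total paid = 19·£300.00 + £284.67 = £5,984.67.
Total interest = total paid − principal = £5,984.67 − £5,135.00 = £849.67.

£849.67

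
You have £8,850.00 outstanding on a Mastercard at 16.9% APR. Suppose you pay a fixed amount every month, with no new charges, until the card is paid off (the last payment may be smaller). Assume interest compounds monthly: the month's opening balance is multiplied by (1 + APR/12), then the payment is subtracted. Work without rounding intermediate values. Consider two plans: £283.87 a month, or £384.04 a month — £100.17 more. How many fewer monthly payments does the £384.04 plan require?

Monthly rate r = 16.9%/12 = 1.40833% = 0.0140833.
At £283.87/mo: n = ⌈−ln(1 − rB₀/P)/ln(1+r)⌉ = 42 payments (last £97.12); total interest = total paid − £8,850.00 = £2,885.79.
At £384.04/mo: 29 payments (last £21.66); total interest £1,924.78.
Payments saved = 42 − 29 = 13.

13 fewer payments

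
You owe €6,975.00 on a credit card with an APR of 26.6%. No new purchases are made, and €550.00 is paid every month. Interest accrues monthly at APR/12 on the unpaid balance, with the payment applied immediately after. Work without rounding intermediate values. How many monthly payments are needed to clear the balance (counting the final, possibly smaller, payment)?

Monthly rate r = 26.6%/12 = 2.21667% = 0.0221667.
Recurrence: B ← B·(1+r) − €550.00.
Month 1: interest €154.61; balance after payment €6,579.61.
Month 2: interest €145.85; balance after payment €6,175.46.
Closed form: n = −ln(1 − rB₀/P)/ln(1+r) = −ln(0.71889)/ln(1.02217) ≈ 15.054, so the balance reaches zero during payment 16.

16 payments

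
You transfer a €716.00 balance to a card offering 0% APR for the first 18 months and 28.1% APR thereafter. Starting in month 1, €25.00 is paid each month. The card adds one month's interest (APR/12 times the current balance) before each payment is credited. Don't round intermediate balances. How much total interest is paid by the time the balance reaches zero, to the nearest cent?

Promo months 1–18 at r₀ = 0%/12 = 0; months 19+ at r₁ = 28.1%/12 = 0.0234167.
After month 18 (no interest yet): B = €716.00 − 18·€25.00 = €266.00.
Then at r₁ with €25.00/mo: n₂ = −ln(1 − r₁·B/P)/ln(1+r₁) ≈ 12.38 → 13 more payments.
Total paid = 30·€25.00 + €9.57 = €759.57; interest = €759.57 − €716.00 = €43.57.

€43.57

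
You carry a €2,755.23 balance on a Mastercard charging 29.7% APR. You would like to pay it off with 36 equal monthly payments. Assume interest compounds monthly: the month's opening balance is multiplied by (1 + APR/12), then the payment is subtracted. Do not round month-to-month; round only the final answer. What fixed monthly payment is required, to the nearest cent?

€116.51

Monthly rate r = 29.7%/12 = 2.475% = 0.02475.
Level-payment amortization: P = B₀·r / (1 − (1+r)^(−n)) = 2755.23·0.02475 / (1 − 1.02475^(−36)).
Denominator 1 − (1+r)^(−36) = 0.585280336.
P = 68.1919 / 0.585280336 ≈ 116.51.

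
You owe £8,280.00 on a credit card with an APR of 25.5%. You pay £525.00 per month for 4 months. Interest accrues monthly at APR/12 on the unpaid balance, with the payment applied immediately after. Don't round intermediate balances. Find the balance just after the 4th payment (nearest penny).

Monthly rate r = 25.5%/12 = 2.125% = 0.02125.
Each month: B ← B·(1+r) − £525.00.
Month 1: interest £175.95; balance after payment £7,930.95.
Month 2: interest £168.53; balance after payment £7,574.48.
Month 3: interest £160.96; balance after payment £7,210.44.
Month 4: interest £153.22; balance after payment £6,838.66.

£6,838.66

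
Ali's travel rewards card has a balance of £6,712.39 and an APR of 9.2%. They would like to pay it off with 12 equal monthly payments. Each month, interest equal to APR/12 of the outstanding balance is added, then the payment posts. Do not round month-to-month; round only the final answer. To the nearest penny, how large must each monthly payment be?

£587.63

Monthly rate r = 9.2%/12 = 0.766667% = 0.00766667.
Level-payment amortization: P = B₀·r / (1 − (1+r)^(−n)) = 6712.39·0.00766667 / (1 − 1.00767^(−12)).
Denominator 1 − (1+r)^(−12) = 0.0875747599.
P = 51.4617 / 0.0875747599 ≈ 587.63.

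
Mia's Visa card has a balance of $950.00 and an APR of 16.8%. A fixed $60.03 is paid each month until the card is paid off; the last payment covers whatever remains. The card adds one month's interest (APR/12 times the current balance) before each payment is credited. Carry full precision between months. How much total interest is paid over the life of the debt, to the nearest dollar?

$131

Monthly rate r = 16.8%/12 = 1.4% = 0.014.
Payoff takes n = ⌈−ln(1 − rB₀/P)/ln(1+r)⌉ = ⌈18.015⌉ = 19 payments; the last is $0.89.
Total paid = 18·$60.03 + $0.89 = $1,081.43.
Total interest = total paid − principal = $1,081.43 − $950.00 = $131.43.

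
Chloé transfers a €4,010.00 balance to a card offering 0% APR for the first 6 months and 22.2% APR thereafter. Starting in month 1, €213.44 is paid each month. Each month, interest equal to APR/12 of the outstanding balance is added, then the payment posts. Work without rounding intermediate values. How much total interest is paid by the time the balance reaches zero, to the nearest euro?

Promo months 1–6 at r₀ = 0%/12 = 0; months 7+ at r₁ = 22.2%/12 = 0.0185.
After month 6 (no interest yet): B = €4,010.00 − 6·€213.44 = €2,729.36.
Then at r₁ with €213.44/mo: n₂ = −ln(1 − r₁·B/P)/ln(1+r₁) ≈ 14.73 → 15 more payments.
Total paid = 20·€213.44 + €155.23 = €4,424.03; interest = €4,424.03 − €4,010.00 = €414.03.

€414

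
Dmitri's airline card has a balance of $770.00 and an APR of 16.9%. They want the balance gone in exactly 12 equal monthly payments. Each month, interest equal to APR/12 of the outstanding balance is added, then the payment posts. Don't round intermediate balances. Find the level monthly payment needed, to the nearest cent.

Monthly rate r = 16.9%/12 = 1.40833% = 0.0140833.
Level-payment amortization: P = B₀·r / (1 − (1+r)^(−n)) = 770.00·0.0140833 / (1 − 1.01408^(−12)).
Denominator 1 − (1+r)^(−12) = 0.154494846.
P = 10.8442 / 0.154494846 ≈ 70.19.

$70.19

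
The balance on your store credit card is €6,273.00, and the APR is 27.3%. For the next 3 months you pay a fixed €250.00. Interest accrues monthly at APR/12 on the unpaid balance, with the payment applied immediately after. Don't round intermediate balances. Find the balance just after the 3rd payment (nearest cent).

€5,943.75

Monthly rate r = 27.3%/12 = 2.275% = 0.02275.
Each month: B ← B·(1+r) − €250.00.
Month 1: interest €142.71; balance after payment €6,165.71.
Month 2: interest €140.27; balance after payment €6,055.98.
Month 3: interest €137.77; balance after payment €5,943.75.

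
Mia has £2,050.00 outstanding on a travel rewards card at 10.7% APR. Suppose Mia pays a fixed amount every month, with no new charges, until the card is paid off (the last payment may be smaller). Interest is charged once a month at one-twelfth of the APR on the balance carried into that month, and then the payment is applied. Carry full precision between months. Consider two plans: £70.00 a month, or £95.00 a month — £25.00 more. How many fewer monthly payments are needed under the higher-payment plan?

Monthly rate r = 10.7%/12 = 0.891667% = 0.00891667.
At £70.00/mo: n = ⌈−ln(1 − rB₀/P)/ln(1+r)⌉ = 35 payments (last £6.43); total interest = total paid − £2,050.00 = £336.43.
At £95.00/mo: 25 payments (last £7.01); total interest £237.01.
Payments saved = 35 − 25 = 10.

10 fewer payments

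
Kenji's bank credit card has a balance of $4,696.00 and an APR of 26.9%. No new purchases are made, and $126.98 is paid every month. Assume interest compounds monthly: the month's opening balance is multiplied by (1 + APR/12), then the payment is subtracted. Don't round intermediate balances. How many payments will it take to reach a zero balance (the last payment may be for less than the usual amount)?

Monthly rate r = 26.9%/12 = 2.24167% = 0.0224167.
Recurrence: B ← B·(1+r) − $126.98.
Month 1: interest $105.27; balance after payment $4,674.29.
Month 2: interest $104.78; balance after payment $4,652.09.
Closed form: n = −ln(1 − rB₀/P)/ln(1+r) = −ln(0.17098)/ln(1.02242) ≈ 79.669, so the balance reaches zero during payment 80.

80 months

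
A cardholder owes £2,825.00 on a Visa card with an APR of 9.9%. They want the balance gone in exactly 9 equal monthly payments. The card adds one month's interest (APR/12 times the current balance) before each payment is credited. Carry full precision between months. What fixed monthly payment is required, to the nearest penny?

£326.98

Monthly rate r = 9.9%/12 = 0.825% = 0.00825.
Level-payment amortization: P = B₀·r / (1 − (1+r)^(−n)) = 2825.00·0.00825 / (1 − 1.00825^(−9)).
Denominator 1 − (1+r)^(−9) = 0.0712775927.
P = 23.3063 / 0.0712775927 ≈ 326.98.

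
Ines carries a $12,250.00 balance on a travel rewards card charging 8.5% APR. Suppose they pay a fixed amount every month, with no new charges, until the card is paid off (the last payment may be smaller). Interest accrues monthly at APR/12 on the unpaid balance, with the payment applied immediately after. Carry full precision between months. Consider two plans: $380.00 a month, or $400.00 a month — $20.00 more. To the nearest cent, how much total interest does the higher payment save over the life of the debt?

Monthly rate r = 8.5%/12 = 0.708333% = 0.00708333.
At $380.00/mo: n = ⌈−ln(1 − rB₀/P)/ln(1+r)⌉ = 37 payments (last $275.68); total interest = total paid − $12,250.00 = $1,705.68.
At $400.00/mo: 35 payments (last $257.89); total interest $1,607.89.
Interest saved = $1,705.68 − $1,607.89 = $97.79.

$97.79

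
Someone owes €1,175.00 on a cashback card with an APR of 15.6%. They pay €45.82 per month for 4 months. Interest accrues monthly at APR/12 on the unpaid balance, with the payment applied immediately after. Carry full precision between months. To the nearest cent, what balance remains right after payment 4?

€1,050.42

Monthly rate r = 15.6%/12 = 1.3% = 0.013.
Each month: B ← B·(1+r) − €45.82.
Month 1: interest €15.27; balance after payment €1,144.46.
Month 2: interest €14.88; balance after payment €1,113.51.
Month 3: interest €14.48; balance after payment €1,082.17.
Month 4: interest €14.07; balance after payment €1,050.42.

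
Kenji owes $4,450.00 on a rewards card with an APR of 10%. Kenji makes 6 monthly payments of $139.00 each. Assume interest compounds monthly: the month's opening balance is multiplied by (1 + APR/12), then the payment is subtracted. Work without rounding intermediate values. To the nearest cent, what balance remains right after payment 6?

$3,825.62

Monthly rate r = 10%/12 = 0.833333% = 0.00833333.
Each month: B ← B·(1+r) − $139.00.
Month 1: interest $37.08; balance after payment $4,348.08.
Month 2: interest $36.23; balance after payment $4,245.32.
Month 3: interest $35.38; balance after payment $4,141.70.
Month 4: interest $34.51; balance after payment $4,037.21.
Month 5: interest $33.64; balance after payment $3,931.85.
Month 6: interest $32.77; balance after payment $3,825.62.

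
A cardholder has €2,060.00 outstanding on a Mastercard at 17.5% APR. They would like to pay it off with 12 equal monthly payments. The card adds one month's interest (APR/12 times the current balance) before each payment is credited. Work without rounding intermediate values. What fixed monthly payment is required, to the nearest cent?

Monthly rate r = 17.5%/12 = 1.45833% = 0.0145833.
Level-payment amortization: P = B₀·r / (1 − (1+r)^(−n)) = 2060.00·0.0145833 / (1 − 1.01458^(−12)).
Denominator 1 − (1+r)^(−12) = 0.159481428.
P = 30.0417 / 0.159481428 ≈ 188.37.

€188.37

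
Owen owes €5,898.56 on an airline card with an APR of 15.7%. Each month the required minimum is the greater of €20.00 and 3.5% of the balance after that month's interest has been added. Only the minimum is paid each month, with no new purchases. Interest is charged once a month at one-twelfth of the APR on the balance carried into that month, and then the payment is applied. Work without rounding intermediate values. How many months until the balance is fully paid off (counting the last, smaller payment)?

140 months

Monthly rate r = 15.7%/12 = 1.30833% = 0.0130833.
While 3.5% of the post-interest balance exceeds €20.00, each month B ← (B·(1+r))·(1 − 0.035), i.e. B shrinks by the factor (1+r)·0.965 = 0.97763.
This holds for months 1–104. Entering month 105 the balance is €560.64; 3.5% of the post-interest balance is now below €20.00, so the flat €20.00 minimum applies from here.
From month 105 a fixed €20.00 at rate r clears €560.64 in 36 more payments. Total: 104 + 36 = 140 months.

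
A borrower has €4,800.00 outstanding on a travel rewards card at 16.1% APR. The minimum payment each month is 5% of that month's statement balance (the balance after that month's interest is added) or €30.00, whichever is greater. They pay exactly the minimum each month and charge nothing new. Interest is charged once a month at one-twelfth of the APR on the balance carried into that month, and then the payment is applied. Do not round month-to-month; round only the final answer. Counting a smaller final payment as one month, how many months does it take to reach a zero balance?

79 months

Monthly rate r = 16.1%/12 = 1.34167% = 0.0134167.
While 5% of the post-interest balance exceeds €30.00, each month B ← (B·(1+r))·(1 − 0.05), i.e. B shrinks by the factor (1+r)·0.95 = 0.96275.
This holds for months 1–56. Entering month 57 the balance is €572.66; 5% of the post-interest balance is now below €30.00, so the flat €30.00 minimum applies from here.
From month 57 a fixed €30.00 at rate r clears €572.66 in 23 more payments. Total: 56 + 23 = 79 months.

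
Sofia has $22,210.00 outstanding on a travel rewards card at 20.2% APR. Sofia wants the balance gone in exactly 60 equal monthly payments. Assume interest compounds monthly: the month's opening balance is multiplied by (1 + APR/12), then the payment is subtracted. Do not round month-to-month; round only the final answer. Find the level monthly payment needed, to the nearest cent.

$590.90

Monthly rate r = 20.2%/12 = 1.68333% = 0.0168333.
Level-payment amortization: P = B₀·r / (1 − (1+r)^(−n)) = 22210.00·0.0168333 / (1 − 1.01683^(−60)).
Denominator 1 − (1+r)^(−60) = 0.632706263.
P = 373.868 / 0.632706263 ≈ 590.90.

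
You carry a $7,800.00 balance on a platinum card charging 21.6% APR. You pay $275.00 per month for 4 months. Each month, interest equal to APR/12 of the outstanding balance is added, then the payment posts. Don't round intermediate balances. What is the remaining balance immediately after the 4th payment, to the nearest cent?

$7,246.89

Monthly rate r = 21.6%/12 = 1.8% = 0.018.
Each month: B ← B·(1+r) − $275.00.
Month 1: interest $140.40; balance after payment $7,665.40.
Month 2: interest $137.98; balance after payment $7,528.38.
Month 3: interest $135.51; balance after payment $7,388.89.
Month 4: interest $133.00; balance after payment $7,246.89.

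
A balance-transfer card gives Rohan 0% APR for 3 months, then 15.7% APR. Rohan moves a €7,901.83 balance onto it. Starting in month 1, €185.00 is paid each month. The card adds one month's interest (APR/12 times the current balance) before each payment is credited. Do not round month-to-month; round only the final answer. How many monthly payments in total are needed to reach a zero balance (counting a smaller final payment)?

60 months

Promo months 1–3 at r₀ = 0%/12 = 0; months 4+ at r₁ = 15.7%/12 = 0.0130833.
After month 3 (no interest yet): B = €7,901.83 − 3·€185.00 = €7,346.83.
Then at r₁ with €185.00/mo: n₂ = −ln(1 − r₁·B/P)/ln(1+r₁) ≈ 56.40 → 57 more payments.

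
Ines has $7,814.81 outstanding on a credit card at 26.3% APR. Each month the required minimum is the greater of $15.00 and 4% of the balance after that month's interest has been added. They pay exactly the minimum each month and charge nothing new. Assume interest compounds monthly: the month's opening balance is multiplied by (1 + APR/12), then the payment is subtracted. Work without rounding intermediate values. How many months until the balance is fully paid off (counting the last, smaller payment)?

196 months

Monthly rate r = 26.3%/12 = 2.19167% = 0.0219167.
While 4% of the post-interest balance exceeds $15.00, each month B ← (B·(1+r))·(1 − 0.04), i.e. B shrinks by the factor (1+r)·0.96 = 0.98104.
This holds for months 1–160. Entering month 161 the balance is $365.42; 4% of the post-interest balance is now below $15.00, so the flat $15.00 minimum applies from here.
From month 161 a fixed $15.00 at rate r clears $365.42 in 36 more payments. Total: 160 + 36 = 196 months.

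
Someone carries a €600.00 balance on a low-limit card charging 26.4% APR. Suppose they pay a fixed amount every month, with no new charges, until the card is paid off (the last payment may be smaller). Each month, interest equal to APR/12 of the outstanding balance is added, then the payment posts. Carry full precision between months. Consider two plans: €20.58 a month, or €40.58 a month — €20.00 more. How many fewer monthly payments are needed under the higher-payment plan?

29 fewer payments

Monthly rate r = 26.4%/12 = 2.2% = 0.022.
At €20.58/mo: n = ⌈−ln(1 − rB₀/P)/ln(1+r)⌉ = 48 payments (last €2.63); total interest = total paid − €600.00 = €369.89.
At €40.58/mo: 19 payments (last €3.31); total interest €133.75.
Payments saved = 48 − 19 = 29.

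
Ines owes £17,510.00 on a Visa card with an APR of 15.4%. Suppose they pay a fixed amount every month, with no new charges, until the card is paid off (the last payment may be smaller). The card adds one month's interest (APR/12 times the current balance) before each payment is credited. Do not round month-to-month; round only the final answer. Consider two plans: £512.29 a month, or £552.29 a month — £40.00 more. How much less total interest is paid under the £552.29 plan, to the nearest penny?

Monthly rate r = 15.4%/12 = 1.28333% = 0.0128333.
At £512.29/mo: n = ⌈−ln(1 − rB₀/P)/ln(1+r)⌉ = 46 payments (last £144.07); total interest = total paid − £17,510.00 = £5,687.12.
At £552.29/mo: 41 payments (last £531.93); total interest £5,113.53.
Interest saved = £5,687.12 − £5,113.53 = £573.59.

£573.59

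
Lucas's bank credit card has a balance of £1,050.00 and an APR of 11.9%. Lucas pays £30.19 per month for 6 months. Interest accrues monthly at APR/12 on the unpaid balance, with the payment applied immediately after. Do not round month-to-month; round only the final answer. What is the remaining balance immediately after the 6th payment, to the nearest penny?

Monthly rate r = 11.9%/12 = 0.991667% = 0.00991667.
Each month: B ← B·(1+r) − £30.19.
Month 1: interest £10.41; balance after payment £1,030.22.
Month 2: interest £10.22; balance after payment £1,010.25.
Month 3: interest £10.02; balance after payment £990.08.
Month 4: interest £9.82; balance after payment £969.71.
Month 5: interest £9.62; balance after payment £949.13.
Month 6: interest £9.41; balance after payment £928.35.

£928.35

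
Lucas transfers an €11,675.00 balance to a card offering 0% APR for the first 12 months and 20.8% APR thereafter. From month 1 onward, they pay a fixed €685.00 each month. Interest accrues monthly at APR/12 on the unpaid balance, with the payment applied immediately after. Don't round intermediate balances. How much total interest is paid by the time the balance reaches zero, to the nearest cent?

Promo months 1–12 at r₀ = 0%/12 = 0; months 13+ at r₁ = 20.8%/12 = 0.0173333.
After month 12 (no interest yet): B = €11,675.00 − 12·€685.00 = €3,455.00.
Then at r₁ with €685.00/mo: n₂ = −ln(1 − r₁·B/P)/ln(1+r₁) ≈ 5.32 → 6 more payments.
Total paid = 17·€685.00 + €222.99 = €11,867.99; interest = €11,867.99 − €11,675.00 = €192.99.

€192.99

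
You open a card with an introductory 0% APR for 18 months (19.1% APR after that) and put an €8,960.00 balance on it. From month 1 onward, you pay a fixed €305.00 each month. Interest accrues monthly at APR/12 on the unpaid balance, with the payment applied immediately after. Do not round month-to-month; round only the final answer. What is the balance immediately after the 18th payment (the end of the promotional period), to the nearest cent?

€3,470.00

Promo months 1–18 at r₀ = 0%/12 = 0; months 19+ at r₁ = 19.1%/12 = 0.0159167.
After month 18 (no interest yet): B = €8,960.00 − 18·€305.00 = €3,470.00.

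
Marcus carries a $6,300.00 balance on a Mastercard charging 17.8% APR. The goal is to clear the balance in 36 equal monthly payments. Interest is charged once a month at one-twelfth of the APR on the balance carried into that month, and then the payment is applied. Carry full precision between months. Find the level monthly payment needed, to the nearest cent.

Monthly rate r = 17.8%/12 = 1.48333% = 0.0148333.
Level-payment amortization: P = B₀·r / (1 − (1+r)^(−n)) = 6300.00·0.0148333 / (1 − 1.01483^(−36)).
Denominator 1 − (1+r)^(−36) = 0.411441078.
P = 93.45 / 0.411441078 ≈ 227.13.

$227.13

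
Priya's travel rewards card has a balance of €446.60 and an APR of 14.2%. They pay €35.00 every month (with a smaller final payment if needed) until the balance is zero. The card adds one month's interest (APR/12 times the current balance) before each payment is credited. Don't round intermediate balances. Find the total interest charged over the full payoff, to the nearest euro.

Monthly rate r = 14.2%/12 = 1.18333% = 0.0118333.
Payoff takes n = ⌈−ln(1 − rB₀/P)/ln(1+r)⌉ = ⌈13.914⌉ = 14 payments; the last is €32.02.
Total paid = 13·€35.00 + €32.02 = €487.02.
Total interest = total paid − principal = €487.02 − €446.60 = €40.42.

€40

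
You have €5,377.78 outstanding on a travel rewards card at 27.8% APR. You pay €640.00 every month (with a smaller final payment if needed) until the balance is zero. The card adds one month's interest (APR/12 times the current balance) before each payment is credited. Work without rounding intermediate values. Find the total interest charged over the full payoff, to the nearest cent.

€673.95

Monthly rate r = 27.8%/12 = 2.31667% = 0.0231667.
Payoff takes n = ⌈−ln(1 − rB₀/P)/ln(1+r)⌉ = ⌈9.453⌉ = 10 payments; the last is €291.73.
Total paid = 9·€640.00 + €291.73 = €6,051.73.
Total interest = total paid − principal = €6,051.73 − €5,377.78 = €673.95.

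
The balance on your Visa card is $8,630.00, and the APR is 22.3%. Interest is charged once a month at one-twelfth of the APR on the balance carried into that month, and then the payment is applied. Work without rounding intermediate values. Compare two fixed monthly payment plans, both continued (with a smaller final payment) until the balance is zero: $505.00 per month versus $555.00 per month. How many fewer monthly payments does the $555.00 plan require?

Monthly rate r = 22.3%/12 = 1.85833% = 0.0185833.
At $505.00/mo: n = ⌈−ln(1 − rB₀/P)/ln(1+r)⌉ = 21 payments (last $380.55); total interest = total paid − $8,630.00 = $1,850.55.
At $555.00/mo: 19 payments (last $290.64); total interest $1,650.64.
Payments saved = 21 − 19 = 2.

2 fewer payments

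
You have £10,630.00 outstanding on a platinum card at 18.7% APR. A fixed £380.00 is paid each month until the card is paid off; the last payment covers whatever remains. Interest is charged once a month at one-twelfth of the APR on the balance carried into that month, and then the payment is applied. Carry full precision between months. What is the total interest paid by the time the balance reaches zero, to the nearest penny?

Monthly rate r = 18.7%/12 = 1.55833% = 0.0155833.
Payoff takes n = ⌈−ln(1 − rB₀/P)/ln(1+r)⌉ = ⌈37.028⌉ = 38 payments; the last is £10.60.
Total paid = 37·£380.00 + £10.60 = £14,070.60.
Total interest = total paid − principal = £14,070.60 − £10,630.00 = £3,440.60.

£3,440.60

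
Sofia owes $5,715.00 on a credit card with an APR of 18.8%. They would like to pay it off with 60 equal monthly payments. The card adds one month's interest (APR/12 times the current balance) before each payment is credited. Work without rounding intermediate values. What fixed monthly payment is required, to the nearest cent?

$147.62

Monthly rate r = 18.8%/12 = 1.56667% = 0.0156667.
Level-payment amortization: P = B₀·r / (1 − (1+r)^(−n)) = 5715.00·0.0156667 / (1 − 1.01567^(−60)).
Denominator 1 − (1+r)^(−60) = 0.606515137.
P = 89.535 / 0.606515137 ≈ 147.62.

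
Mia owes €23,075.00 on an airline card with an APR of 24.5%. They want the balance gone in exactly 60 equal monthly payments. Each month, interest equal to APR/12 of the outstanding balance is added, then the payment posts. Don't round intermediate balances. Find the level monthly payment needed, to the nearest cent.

Monthly rate r = 24.5%/12 = 2.04167% = 0.0204167.
Level-payment amortization: P = B₀·r / (1 − (1+r)^(−n)) = 23075.00·0.0204167 / (1 − 1.02042^(−60)).
Denominator 1 − (1+r)^(−60) = 0.702595596.
P = 471.115 / 0.702595596 ≈ 670.53.

€670.53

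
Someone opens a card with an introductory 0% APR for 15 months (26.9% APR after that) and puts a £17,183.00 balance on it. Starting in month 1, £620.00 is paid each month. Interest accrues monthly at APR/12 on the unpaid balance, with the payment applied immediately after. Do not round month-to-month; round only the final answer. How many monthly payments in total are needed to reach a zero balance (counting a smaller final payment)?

Promo months 1–15 at r₀ = 0%/12 = 0; months 16+ at r₁ = 26.9%/12 = 0.0224167.
After month 15 (no interest yet): B = £17,183.00 − 15·£620.00 = £7,883.00.
Then at r₁ with £620.00/mo: n₂ = −ln(1 − r₁·B/P)/ln(1+r₁) ≈ 15.13 → 16 more payments.

31 months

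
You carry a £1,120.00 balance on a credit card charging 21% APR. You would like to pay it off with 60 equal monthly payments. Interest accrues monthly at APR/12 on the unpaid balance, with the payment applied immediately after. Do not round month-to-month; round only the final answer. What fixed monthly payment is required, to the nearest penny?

Monthly rate r = 21%/12 = 1.75% = 0.0175.
Level-payment amortization: P = B₀·r / (1 − (1+r)^(−n)) = 1120.00·0.0175 / (1 − 1.0175^(−60)).
Denominator 1 − (1+r)^(−60) = 0.646869747.
P = 19.6 / 0.646869747 ≈ 30.30.

£30.30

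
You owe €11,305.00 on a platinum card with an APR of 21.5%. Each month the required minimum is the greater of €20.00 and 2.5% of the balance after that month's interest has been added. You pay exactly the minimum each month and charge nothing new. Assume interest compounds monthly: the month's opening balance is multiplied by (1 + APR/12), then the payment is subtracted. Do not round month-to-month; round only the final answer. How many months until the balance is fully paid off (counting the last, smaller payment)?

422 months

Monthly rate r = 21.5%/12 = 1.79167% = 0.0179167.
While 2.5% of the post-interest balance exceeds €20.00, each month B ← (B·(1+r))·(1 − 0.025), i.e. B shrinks by the factor (1+r)·0.975 = 0.99247.
This holds for months 1–353. Entering month 354 the balance is €784.00; 2.5% of the post-interest balance is now below €20.00, so the flat €20.00 minimum applies from here.
From month 354 a fixed €20.00 at rate r clears €784.00 in 69 more payments. Total: 353 + 69 = 422 months.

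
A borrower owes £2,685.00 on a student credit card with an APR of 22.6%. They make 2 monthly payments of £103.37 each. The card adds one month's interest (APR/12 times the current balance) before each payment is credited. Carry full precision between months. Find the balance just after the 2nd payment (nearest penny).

£2,578.40

Monthly rate r = 22.6%/12 = 1.88333% = 0.0188333.
Each month: B ← B·(1+r) − £103.37.
Month 1: interest £50.57; balance after payment £2,632.20.
Month 2: interest £49.57; balance after payment £2,578.40.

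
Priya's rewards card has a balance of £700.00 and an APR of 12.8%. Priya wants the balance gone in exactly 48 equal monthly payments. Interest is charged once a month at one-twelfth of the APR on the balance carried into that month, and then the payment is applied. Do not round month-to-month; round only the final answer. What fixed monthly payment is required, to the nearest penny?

Monthly rate r = 12.8%/12 = 1.06667% = 0.0106667.
Level-payment amortization: P = B₀·r / (1 − (1+r)^(−n)) = 700.00·0.0106667 / (1 − 1.01067^(−48)).
Denominator 1 − (1+r)^(−48) = 0.399077075.
P = 7.46667 / 0.399077075 ≈ 18.71.

£18.71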